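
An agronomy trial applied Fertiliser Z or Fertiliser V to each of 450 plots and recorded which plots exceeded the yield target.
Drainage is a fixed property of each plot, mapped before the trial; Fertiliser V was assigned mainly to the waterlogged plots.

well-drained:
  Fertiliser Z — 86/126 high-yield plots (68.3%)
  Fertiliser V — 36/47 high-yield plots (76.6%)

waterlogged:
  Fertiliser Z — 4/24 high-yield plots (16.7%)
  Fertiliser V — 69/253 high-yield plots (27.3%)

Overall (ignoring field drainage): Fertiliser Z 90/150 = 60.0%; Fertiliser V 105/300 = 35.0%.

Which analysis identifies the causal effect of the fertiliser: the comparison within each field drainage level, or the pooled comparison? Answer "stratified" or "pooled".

The stratified and pooled comparisons disagree (Fertiliser V wins within each field drainage; Fertiliser Z wins overall), so the answer turns on the causal role of field drainage.
Since field drainage is a pre-existing factor (not a product of the fertiliser) and it affects the outcome on its own, it is a confounder. The stratified rates, not the pooled rate, identify the causal effect.
Within each level — well-drained: 68.3% vs 76.6%; waterlogged: 16.7% vs 27.3% — Fertiliser V is higher every time.

stratified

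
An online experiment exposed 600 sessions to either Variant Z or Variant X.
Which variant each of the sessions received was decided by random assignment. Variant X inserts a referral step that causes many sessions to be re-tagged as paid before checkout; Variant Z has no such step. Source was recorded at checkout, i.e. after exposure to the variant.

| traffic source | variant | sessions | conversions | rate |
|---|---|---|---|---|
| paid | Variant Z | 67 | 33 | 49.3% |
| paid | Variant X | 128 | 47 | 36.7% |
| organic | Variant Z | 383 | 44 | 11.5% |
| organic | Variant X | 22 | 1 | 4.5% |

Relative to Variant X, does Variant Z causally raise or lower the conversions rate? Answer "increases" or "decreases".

decreases

The traffic source-specific comparison favours Variant Z throughout, but the pooled figures favour Variant X. The question is whether to condition on traffic source.
Traffic source is downstream of the variant. One should not condition on a consequence of treatment, so the overall rates are the right comparison.
Pooled: Variant Z 17.1% vs Variant X 32.0%; Variant X is higher overall.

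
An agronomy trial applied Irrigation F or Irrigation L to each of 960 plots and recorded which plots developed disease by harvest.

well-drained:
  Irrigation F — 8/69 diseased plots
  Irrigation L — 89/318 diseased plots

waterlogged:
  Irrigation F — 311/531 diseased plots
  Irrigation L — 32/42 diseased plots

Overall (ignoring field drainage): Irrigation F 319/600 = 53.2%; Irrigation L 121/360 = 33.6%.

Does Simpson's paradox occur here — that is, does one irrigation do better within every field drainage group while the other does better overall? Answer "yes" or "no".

yes

Within each field drainage level (well-drained 11.6% vs 28.0%; waterlogged 58.6% vs 76.2%), Irrigation F has the lower rate every time. Pooled: 53.2% vs 33.6% — Irrigation L has the lower rate overall. The two comparisons disagree.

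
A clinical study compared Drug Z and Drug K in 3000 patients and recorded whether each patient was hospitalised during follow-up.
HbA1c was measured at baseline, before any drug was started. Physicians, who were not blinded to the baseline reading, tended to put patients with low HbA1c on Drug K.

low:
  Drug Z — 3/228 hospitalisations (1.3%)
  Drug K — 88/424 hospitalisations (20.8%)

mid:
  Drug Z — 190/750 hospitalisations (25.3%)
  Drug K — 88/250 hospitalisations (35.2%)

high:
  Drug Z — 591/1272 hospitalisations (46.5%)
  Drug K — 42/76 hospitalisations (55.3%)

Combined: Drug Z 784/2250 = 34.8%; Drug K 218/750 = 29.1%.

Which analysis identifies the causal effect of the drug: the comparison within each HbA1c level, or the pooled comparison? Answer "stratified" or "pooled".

The imbalance in HbA1c arose from how patients were allocated, not from anything the drug did; and HbA1c independently affects the outcome. The pooled gap is confounded — condition on HbA1c.
Within each level — low: 1.3% vs 20.8%; mid: 25.3% vs 35.2%; high: 46.5% vs 55.3% — Drug Z is lower every time.

stratified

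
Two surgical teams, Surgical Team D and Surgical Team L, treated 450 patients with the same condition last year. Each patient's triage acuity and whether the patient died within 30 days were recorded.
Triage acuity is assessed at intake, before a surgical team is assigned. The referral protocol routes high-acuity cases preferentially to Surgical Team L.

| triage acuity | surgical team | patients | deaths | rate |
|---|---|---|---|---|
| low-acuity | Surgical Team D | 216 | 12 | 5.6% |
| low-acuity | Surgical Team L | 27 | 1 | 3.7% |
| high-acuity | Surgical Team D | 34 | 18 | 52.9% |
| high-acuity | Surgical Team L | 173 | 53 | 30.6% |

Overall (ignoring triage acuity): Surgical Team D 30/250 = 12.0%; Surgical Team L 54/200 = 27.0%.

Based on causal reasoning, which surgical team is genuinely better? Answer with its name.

Surgical Team L

The triage acuity-specific comparison favours Surgical Team L throughout, but the pooled figures favour Surgical Team D. The question is whether to condition on triage acuity.
The imbalance in triage acuity arose from how patients were allocated, not from anything the surgical team did; and triage acuity independently affects the outcome. The pooled gap is confounded — condition on triage acuity.
Within each level — low-acuity: 5.6% vs 3.7%; high-acuity: 52.9% vs 30.6% — Surgical Team L is lower every time.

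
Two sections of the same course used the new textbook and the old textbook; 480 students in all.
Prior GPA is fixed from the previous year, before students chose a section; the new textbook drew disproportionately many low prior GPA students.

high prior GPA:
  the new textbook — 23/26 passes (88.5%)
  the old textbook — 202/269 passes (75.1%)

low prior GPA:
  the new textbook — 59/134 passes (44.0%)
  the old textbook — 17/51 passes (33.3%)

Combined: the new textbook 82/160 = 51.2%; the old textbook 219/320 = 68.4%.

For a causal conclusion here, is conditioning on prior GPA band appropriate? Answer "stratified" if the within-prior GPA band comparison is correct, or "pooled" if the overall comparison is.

The imbalance in prior GPA band arose from how students were allocated, not from anything the teaching method did; and prior GPA band independently affects the outcome. The pooled gap is confounded — condition on prior GPA band.
Within each level — high prior GPA: 88.5% vs 75.1%; low prior GPA: 44.0% vs 33.3% — the new textbook is higher every time.

stratified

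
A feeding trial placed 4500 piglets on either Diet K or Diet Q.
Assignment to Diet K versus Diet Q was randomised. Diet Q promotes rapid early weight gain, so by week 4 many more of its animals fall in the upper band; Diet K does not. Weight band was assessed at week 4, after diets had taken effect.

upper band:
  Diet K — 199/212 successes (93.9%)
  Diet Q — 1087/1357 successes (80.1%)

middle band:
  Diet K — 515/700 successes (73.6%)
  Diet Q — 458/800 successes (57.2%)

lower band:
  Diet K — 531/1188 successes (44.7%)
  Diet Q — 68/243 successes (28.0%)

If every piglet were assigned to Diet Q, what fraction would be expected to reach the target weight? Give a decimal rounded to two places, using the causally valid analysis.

Diet K is higher inside every week-4 weight band stratum but Diet Q is higher in aggregate. Whether to stratify depends on how week-4 weight band relates to the diet.
Week-4 weight band lies on the pathway diet → week-4 weight band → outcome, so adjusting for it blocks the indirect effect. For the total causal effect of diet, use the unadjusted pooled rates.
So P(outcome | do(Diet Q)) is just the pooled rate for Diet Q: 1613/2400 = 0.672.

0.67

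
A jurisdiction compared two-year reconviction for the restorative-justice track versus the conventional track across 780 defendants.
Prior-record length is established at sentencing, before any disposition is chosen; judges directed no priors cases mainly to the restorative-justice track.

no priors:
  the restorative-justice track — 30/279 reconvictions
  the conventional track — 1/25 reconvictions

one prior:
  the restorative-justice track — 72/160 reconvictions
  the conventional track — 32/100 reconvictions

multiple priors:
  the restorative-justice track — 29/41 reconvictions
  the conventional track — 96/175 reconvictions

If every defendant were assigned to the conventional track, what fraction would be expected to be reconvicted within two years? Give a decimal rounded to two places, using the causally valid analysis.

0.27

Nothing the disposition does changes prior-record length; the imbalance is an allocation artefact. With prior-record length also predicting the outcome, the pooled figure is confounded, and the within-stratum comparison is the causal one.
Standardising the conventional track to the population prior-record length mix: 0.390·1/25 + 0.333·32/100 + 0.277·96/175 = 0.274.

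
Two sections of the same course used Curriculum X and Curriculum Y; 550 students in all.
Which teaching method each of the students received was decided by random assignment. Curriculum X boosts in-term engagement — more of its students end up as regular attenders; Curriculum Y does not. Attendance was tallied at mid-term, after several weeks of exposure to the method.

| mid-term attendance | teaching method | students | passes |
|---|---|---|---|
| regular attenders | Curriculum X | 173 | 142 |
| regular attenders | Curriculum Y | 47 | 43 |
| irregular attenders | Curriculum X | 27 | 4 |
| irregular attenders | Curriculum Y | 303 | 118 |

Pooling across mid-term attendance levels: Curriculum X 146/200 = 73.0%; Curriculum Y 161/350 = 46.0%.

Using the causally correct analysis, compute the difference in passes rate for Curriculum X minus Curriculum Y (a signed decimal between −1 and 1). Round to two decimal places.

+0.27

The mid-term attendance-specific comparison favours Curriculum Y throughout, but the pooled figures favour Curriculum X. The question is whether to condition on mid-term attendance.
Stratifying would compare teaching methods among students the teaching methods themselves sorted into mid-term attendance groups — a form of selection on an intermediate. The unconditioned pooled rates give the total causal effect.
The causal difference is the pooled difference: 0.730 − 0.460 = +0.270.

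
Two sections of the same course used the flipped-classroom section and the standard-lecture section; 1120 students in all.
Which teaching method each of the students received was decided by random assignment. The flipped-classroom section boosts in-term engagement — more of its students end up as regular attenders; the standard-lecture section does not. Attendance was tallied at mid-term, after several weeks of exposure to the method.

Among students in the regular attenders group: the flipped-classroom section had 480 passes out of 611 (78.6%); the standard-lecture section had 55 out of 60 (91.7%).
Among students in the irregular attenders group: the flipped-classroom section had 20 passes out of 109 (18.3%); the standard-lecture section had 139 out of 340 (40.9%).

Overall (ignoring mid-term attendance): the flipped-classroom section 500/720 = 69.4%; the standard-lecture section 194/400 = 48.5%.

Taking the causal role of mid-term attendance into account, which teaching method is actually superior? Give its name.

the flipped-classroom section

Mid-term attendance is recorded after the teaching method and is itself shifted by it — it sits on the causal path from teaching method to outcome. Conditioning on a mediator would strip out part of the effect we want; the pooled comparison gives the total causal effect.
Pooled: the flipped-classroom section 69.4% vs the standard-lecture section 48.5%; the flipped-classroom section is higher overall.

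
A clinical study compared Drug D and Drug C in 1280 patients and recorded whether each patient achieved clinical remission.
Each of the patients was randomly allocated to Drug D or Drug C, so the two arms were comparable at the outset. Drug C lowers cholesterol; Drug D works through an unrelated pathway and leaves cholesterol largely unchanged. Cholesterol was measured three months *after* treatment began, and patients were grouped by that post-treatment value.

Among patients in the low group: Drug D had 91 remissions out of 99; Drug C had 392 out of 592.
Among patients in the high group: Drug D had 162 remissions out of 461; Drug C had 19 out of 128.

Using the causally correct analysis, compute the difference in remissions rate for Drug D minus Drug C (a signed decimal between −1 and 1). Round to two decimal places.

Because the drug influences cholesterol, cholesterol is a post-treatment mediator, not a confounder. Stratifying on it would bias the estimate; the causal effect is the crude pooled difference.
The causal difference is the pooled difference: 0.452 − 0.571 = -0.119.

-0.12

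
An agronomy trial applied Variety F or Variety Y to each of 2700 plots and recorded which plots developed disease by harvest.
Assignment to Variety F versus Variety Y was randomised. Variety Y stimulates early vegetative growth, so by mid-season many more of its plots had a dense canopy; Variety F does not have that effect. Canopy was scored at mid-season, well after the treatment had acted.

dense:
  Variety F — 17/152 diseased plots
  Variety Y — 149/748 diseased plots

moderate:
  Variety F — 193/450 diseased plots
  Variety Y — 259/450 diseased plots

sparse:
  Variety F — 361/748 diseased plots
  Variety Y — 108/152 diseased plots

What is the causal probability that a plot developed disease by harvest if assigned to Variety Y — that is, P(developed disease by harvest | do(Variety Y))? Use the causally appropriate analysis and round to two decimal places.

Mid-season canopy here is a post-treatment variable shaped by the variety; conditioning on it would introduce bias rather than remove it. The overall comparison is the causal one.
So P(outcome | do(Variety Y)) is just the pooled rate for Variety Y: 516/1350 = 0.382.

0.38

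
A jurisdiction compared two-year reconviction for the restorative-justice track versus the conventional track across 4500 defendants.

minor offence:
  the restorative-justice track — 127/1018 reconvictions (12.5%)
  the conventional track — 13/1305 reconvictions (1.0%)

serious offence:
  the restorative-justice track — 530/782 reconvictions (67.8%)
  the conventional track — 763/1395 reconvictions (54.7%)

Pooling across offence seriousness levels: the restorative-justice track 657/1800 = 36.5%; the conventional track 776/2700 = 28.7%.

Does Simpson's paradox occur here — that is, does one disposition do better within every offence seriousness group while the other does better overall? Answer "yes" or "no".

no

Within each offence seriousness level (minor offence 12.5% vs 1.0%; serious offence 67.8% vs 54.7%), the conventional track has the lower rate every time. Pooled: 36.5% vs 28.7% — the conventional track has the lower rate overall. They agree.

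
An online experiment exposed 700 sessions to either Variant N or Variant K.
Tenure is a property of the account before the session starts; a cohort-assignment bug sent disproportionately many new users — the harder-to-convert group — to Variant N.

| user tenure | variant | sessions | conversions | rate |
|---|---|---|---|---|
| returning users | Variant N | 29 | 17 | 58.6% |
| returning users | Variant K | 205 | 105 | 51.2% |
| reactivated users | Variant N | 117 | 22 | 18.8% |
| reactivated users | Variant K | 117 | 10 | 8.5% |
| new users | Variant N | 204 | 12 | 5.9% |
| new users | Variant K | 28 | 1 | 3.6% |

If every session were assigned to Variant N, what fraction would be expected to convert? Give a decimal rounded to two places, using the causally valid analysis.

0.28

The stratified and pooled comparisons disagree (Variant N wins within each user tenure; Variant K wins overall), so the answer turns on the causal role of user tenure.
User tenure differs across variants for reasons unrelated to any effect of the variant itself, and it separately predicts the outcome — a classic confounder. We must compare within user tenure levels.
Standardising Variant N to the population user tenure mix: 0.334·17/29 + 0.334·22/117 + 0.331·12/204 = 0.278.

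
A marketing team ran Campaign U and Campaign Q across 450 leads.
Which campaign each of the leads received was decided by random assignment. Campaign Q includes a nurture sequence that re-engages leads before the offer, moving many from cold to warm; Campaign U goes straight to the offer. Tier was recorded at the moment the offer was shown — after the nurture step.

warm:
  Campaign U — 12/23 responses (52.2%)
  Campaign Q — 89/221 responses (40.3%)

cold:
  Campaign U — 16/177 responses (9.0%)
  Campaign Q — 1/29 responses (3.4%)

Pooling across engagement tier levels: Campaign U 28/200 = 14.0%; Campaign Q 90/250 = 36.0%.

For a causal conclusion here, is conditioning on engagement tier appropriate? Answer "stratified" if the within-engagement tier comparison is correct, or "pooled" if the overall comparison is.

The engagement tier-specific comparison favours Campaign U throughout, but the pooled figures favour Campaign Q. The question is whether to condition on engagement tier.
Engagement tier is downstream of the campaign. One should not condition on a consequence of treatment, so the overall rates are the right comparison.
Pooled: Campaign U 14.0% vs Campaign Q 36.0%; Campaign Q is higher overall.

pooled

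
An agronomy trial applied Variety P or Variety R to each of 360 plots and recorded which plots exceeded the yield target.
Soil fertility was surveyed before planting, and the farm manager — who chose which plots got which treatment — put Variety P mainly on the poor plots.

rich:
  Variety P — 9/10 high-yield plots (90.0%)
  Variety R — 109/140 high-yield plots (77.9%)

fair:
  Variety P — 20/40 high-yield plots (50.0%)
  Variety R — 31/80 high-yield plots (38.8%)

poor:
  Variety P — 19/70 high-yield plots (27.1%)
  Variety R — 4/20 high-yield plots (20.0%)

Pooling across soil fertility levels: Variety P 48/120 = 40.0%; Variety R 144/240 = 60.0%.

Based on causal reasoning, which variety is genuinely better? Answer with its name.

Variety P

Soil fertility is set before the variety has any effect — it is not caused by the variety — and it independently drives the outcome. That makes it a confounder, so the causal comparison is within soil fertility levels.
Within each level — rich: 90.0% vs 77.9%; fair: 50.0% vs 38.8%; poor: 27.1% vs 20.0% — Variety P is higher every time.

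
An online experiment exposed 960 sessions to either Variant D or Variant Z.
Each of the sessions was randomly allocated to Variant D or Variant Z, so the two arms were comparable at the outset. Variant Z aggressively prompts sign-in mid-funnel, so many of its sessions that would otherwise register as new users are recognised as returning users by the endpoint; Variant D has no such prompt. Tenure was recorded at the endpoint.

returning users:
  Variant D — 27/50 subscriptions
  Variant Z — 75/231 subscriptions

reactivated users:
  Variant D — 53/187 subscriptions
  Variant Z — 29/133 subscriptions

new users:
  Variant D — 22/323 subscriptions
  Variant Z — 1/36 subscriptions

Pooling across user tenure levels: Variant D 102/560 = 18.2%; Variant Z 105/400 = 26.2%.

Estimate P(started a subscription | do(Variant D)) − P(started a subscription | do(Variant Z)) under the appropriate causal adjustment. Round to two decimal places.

The user tenure-specific comparison favours Variant D throughout, but the pooled figures favour Variant Z. The question is whether to condition on user tenure.
User tenure is downstream of the variant. One should not condition on a consequence of treatment, so the overall rates are the right comparison.
The causal difference is the pooled difference: 0.182 − 0.263 = -0.080.

-0.08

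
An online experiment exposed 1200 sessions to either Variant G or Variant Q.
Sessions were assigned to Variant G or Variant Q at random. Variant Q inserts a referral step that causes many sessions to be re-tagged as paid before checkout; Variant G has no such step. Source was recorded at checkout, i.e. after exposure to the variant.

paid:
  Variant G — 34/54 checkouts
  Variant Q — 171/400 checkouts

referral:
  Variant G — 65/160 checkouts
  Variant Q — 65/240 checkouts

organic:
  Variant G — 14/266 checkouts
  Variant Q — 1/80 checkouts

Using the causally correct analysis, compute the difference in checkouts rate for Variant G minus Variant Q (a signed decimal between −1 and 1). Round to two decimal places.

Traffic source lies on the pathway variant → traffic source → outcome, so adjusting for it blocks the indirect effect. For the total causal effect of variant, use the unadjusted pooled rates.
The causal difference is the pooled difference: 0.235 − 0.329 = -0.094.

-0.09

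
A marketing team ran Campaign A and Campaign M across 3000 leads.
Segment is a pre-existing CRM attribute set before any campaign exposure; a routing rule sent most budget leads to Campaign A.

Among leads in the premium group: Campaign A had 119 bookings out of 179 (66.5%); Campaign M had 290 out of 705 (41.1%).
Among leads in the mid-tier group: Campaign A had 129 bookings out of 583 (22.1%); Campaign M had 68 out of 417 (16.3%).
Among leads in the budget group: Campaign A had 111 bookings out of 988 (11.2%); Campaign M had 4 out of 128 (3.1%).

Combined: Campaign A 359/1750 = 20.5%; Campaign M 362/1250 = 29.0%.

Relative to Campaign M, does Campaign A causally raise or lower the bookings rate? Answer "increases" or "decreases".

increases

Within every customer segment level Campaign A has the higher rate, yet pooled Campaign M does — Simpson's reversal.
Since customer segment is a pre-existing factor (not a product of the campaign) and it affects the outcome on its own, it is a confounder. The stratified rates, not the pooled rate, identify the causal effect.
Within each level — premium: 66.5% vs 41.1%; mid-tier: 22.1% vs 16.3%; budget: 11.2% vs 3.1% — Campaign A is higher every time.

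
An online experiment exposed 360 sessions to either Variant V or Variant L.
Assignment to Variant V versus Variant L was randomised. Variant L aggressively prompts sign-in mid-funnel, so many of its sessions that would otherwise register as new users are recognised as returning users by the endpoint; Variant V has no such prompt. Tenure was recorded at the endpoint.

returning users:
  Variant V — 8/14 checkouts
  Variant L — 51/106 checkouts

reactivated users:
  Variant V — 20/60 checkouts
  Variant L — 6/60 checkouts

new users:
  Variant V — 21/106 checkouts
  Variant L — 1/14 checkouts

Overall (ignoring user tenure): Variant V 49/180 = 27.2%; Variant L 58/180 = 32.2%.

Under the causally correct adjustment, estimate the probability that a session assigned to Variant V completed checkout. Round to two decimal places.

User tenure lies on the pathway variant → user tenure → outcome, so adjusting for it blocks the indirect effect. For the total causal effect of variant, use the unadjusted pooled rates.
So P(outcome | do(Variant V)) is just the pooled rate for Variant V: 49/180 = 0.272.

0.27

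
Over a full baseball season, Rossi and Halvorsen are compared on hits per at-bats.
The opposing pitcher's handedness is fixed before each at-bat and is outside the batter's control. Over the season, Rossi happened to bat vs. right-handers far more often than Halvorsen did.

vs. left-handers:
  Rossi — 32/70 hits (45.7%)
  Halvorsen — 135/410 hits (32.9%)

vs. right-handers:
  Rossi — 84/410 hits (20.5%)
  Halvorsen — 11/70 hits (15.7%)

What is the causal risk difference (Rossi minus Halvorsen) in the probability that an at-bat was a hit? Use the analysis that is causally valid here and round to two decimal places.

Here pitcher handedness is a common cause — it drives both which player a case falls under and the outcome. The crude comparison mixes populations; the stratum-specific rates are the causally relevant ones.
Adjusting over the population distribution of pitcher handedness: 0.500·(0.457−0.329) + 0.500·(0.205−0.157) = +0.088.

+0.09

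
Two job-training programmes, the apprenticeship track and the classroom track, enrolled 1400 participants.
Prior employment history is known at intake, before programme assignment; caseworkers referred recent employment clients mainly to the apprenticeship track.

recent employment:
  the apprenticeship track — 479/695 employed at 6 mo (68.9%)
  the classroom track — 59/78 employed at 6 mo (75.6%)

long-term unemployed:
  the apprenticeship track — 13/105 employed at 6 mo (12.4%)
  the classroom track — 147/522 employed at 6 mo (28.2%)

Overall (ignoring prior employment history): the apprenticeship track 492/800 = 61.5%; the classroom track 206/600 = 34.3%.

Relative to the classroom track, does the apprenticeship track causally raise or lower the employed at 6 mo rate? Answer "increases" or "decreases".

The prior employment history-specific comparison favours the classroom track throughout, but the pooled figures favour the apprenticeship track. The question is whether to condition on prior employment history.
Here prior employment history is a common cause — it drives both which programme a case falls under and the outcome. The crude comparison mixes populations; the stratum-specific rates are the causally relevant ones.
Within each level — recent employment: 68.9% vs 75.6%; long-term unemployed: 12.4% vs 28.2% — the classroom track is higher every time.

decreases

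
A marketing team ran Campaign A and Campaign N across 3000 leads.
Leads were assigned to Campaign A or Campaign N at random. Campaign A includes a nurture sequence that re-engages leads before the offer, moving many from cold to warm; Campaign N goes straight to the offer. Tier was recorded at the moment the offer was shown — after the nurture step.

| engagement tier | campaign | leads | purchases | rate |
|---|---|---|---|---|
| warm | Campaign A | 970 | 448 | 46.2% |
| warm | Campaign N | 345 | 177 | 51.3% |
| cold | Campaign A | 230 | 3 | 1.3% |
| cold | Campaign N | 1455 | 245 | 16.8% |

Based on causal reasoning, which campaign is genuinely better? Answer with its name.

Campaign A

Stratifying would compare campaigns among leads the campaigns themselves sorted into engagement tier groups — a form of selection on an intermediate. The unconditioned pooled rates give the total causal effect.
Pooled: Campaign A 37.6% vs Campaign N 23.4%; Campaign A is higher overall.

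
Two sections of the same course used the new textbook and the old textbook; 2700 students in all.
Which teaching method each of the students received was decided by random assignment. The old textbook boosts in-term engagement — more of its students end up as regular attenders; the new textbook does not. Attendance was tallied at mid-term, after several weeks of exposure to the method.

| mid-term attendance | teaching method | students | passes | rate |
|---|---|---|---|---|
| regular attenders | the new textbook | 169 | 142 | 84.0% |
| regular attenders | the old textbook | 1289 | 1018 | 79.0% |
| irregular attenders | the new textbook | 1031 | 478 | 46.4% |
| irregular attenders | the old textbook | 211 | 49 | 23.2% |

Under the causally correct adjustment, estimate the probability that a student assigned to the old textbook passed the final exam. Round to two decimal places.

Mid-term attendance lies on the pathway teaching method → mid-term attendance → outcome, so adjusting for it blocks the indirect effect. For the total causal effect of teaching method, use the unadjusted pooled rates.
So P(outcome | do(the old textbook)) is just the pooled rate for the old textbook: 1067/1500 = 0.711.

0.71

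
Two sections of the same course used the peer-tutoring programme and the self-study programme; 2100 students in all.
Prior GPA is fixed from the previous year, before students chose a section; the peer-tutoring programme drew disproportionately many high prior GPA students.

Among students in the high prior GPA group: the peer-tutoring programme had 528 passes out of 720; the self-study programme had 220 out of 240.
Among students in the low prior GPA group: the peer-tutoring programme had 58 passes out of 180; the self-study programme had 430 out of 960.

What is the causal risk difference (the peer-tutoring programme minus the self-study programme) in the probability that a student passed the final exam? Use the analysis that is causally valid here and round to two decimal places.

-0.15

Prior GPA band is set before the teaching method has any effect — it is not caused by the teaching method — and it independently drives the outcome. That makes it a confounder, so the causal comparison is within prior GPA band levels.
Adjusting over the population distribution of prior GPA band: 0.457·(0.733−0.917) + 0.543·(0.322−0.448) = -0.152.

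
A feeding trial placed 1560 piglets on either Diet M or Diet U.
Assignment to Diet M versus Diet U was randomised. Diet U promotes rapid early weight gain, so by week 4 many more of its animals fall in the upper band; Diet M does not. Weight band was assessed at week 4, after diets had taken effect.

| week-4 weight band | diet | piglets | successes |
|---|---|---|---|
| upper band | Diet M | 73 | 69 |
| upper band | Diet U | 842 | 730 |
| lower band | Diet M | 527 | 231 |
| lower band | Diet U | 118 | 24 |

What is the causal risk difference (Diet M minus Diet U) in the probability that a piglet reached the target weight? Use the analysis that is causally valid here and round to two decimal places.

Week-4 weight band is downstream of the diet. One should not condition on a consequence of treatment, so the overall rates are the right comparison.
The causal difference is the pooled difference: 0.500 − 0.785 = -0.285.

-0.29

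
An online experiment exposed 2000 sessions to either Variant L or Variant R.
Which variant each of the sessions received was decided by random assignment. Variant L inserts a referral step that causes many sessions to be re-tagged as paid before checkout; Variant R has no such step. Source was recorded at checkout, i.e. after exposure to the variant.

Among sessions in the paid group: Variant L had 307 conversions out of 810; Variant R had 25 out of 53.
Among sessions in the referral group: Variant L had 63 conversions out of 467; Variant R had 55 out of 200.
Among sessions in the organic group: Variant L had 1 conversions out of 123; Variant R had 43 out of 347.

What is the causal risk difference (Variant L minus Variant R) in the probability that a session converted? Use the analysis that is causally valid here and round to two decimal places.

Within every traffic source level Variant R has the higher rate, yet pooled Variant L does — Simpson's reversal.
Stratifying would compare variants among sessions the variants themselves sorted into traffic source groups — a form of selection on an intermediate. The unconditioned pooled rates give the total causal effect.
The causal difference is the pooled difference: 0.265 − 0.205 = +0.060.

+0.06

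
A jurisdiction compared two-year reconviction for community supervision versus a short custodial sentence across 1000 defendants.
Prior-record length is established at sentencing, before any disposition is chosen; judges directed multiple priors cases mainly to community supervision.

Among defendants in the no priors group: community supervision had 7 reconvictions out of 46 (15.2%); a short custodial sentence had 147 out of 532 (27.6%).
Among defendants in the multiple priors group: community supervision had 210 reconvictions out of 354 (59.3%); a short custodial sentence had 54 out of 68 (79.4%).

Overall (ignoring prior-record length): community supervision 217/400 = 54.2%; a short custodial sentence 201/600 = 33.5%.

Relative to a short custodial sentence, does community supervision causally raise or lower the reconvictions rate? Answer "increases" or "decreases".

community supervision is lower inside every prior-record length stratum but a short custodial sentence is lower in aggregate. Whether to stratify depends on how prior-record length relates to the disposition.
Here prior-record length is a common cause — it drives both which disposition a case falls under and the outcome. The crude comparison mixes populations; the stratum-specific rates are the causally relevant ones.
Within each level — no priors: 15.2% vs 27.6%; multiple priors: 59.3% vs 79.4% — community supervision is lower every time.

decreases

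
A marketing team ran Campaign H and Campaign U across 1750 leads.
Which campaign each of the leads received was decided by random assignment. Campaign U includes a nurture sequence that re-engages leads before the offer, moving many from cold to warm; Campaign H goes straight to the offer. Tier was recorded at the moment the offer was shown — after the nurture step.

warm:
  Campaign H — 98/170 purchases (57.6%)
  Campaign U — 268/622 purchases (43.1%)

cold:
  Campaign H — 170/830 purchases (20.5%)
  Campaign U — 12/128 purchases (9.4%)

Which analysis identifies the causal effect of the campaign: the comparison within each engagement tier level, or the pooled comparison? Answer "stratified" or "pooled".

pooled

Stratifying would compare campaigns among leads the campaigns themselves sorted into engagement tier groups — a form of selection on an intermediate. The unconditioned pooled rates give the total causal effect.
Pooled: Campaign H 26.8% vs Campaign U 37.3%; Campaign U is higher overall.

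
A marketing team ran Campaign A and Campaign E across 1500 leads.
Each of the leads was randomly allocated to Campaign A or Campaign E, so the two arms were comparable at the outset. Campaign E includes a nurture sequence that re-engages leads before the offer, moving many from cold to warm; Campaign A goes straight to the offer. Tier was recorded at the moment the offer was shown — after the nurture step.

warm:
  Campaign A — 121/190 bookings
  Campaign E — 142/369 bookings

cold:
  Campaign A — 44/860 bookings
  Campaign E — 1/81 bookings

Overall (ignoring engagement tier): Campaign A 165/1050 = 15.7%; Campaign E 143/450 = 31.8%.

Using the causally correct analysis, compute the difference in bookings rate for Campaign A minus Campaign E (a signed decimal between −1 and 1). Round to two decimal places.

Engagement tier here is a post-treatment variable shaped by the campaign; conditioning on it would introduce bias rather than remove it. The overall comparison is the causal one.
The causal difference is the pooled difference: 0.157 − 0.318 = -0.161.

-0.16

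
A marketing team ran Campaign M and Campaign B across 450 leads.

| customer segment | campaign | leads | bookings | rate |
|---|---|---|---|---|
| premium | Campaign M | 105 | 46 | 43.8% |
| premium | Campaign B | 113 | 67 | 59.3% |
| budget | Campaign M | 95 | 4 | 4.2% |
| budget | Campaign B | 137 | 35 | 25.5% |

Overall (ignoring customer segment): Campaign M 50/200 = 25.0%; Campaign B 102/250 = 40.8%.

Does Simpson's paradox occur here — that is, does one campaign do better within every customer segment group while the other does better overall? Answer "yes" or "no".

Within each customer segment level (premium 43.8% vs 59.3%; budget 4.2% vs 25.5%), Campaign B has the higher rate every time. Pooled: 25.0% vs 40.8% — Campaign B has the higher rate overall. They agree.

no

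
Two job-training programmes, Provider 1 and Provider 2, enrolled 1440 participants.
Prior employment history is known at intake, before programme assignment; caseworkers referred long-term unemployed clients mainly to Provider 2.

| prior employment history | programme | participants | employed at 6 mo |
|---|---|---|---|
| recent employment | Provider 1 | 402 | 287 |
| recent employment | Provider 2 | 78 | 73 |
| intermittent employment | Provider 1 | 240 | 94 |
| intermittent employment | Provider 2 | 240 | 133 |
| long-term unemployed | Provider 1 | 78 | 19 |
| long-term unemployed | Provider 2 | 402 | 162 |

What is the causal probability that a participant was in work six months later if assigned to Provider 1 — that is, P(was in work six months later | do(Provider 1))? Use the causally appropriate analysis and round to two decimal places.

The prior employment history-specific comparison favours Provider 2 throughout, but the pooled figures favour Provider 1. The question is whether to condition on prior employment history.
Here prior employment history is a common cause — it drives both which programme a case falls under and the outcome. The crude comparison mixes populations; the stratum-specific rates are the causally relevant ones.
Standardising Provider 1 to the population prior employment history mix: 0.333·287/402 + 0.333·94/240 + 0.333·19/78 = 0.450.

0.45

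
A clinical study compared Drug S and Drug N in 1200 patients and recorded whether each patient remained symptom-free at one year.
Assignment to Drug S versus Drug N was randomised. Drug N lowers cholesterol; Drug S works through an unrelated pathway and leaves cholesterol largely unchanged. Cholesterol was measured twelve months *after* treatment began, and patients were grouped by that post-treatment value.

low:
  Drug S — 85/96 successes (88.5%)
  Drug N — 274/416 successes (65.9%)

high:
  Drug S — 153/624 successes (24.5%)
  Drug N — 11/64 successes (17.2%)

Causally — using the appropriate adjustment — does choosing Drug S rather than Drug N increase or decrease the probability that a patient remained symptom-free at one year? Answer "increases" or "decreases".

The stratified and pooled comparisons disagree (Drug S wins within each cholesterol; Drug N wins overall), so the answer turns on the causal role of cholesterol.
Stratifying would compare drugs among patients the drugs themselves sorted into cholesterol groups — a form of selection on an intermediate. The unconditioned pooled rates give the total causal effect.
Pooled: Drug S 33.1% vs Drug N 59.4%; Drug N is higher overall.

decreases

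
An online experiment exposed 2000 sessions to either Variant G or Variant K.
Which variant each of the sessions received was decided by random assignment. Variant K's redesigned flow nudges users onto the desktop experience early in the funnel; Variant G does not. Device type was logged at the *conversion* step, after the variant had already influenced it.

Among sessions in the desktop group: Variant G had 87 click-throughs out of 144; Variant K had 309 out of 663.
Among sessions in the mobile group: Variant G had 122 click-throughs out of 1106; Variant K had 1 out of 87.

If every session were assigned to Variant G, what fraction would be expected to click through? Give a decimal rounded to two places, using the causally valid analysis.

0.17

Device type lies on the pathway variant → device type → outcome, so adjusting for it blocks the indirect effect. For the total causal effect of variant, use the unadjusted pooled rates.
So P(outcome | do(Variant G)) is just the pooled rate for Variant G: 209/1250 = 0.167.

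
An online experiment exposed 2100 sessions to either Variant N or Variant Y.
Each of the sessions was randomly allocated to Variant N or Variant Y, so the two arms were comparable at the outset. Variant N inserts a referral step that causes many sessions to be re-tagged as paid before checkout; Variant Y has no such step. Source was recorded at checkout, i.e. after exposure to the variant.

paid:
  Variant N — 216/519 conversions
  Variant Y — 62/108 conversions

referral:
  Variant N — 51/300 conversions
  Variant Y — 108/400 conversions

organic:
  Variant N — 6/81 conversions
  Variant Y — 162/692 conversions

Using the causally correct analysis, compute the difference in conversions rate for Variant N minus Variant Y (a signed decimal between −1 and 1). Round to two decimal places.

+0.03

The stratified and pooled comparisons disagree (Variant Y wins within each traffic source; Variant N wins overall), so the answer turns on the causal role of traffic source.
Because the variant influences traffic source, traffic source is a post-treatment mediator, not a confounder. Stratifying on it would bias the estimate; the causal effect is the crude pooled difference.
The causal difference is the pooled difference: 0.303 − 0.277 = +0.027.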